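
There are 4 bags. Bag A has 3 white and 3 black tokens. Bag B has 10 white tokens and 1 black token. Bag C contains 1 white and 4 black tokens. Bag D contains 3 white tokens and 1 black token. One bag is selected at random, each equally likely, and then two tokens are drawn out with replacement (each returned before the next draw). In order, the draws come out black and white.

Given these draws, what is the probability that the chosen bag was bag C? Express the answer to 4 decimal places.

The likelihood of the observed sequence under each hypothesis: P(data | bag A) = (3/6)(3/6) = 0.25; P(data | bag B) = (1/11)(10/11) = 0.082645; P(data | bag C) = (4/5)(1/5) = 0.16; P(data | bag D) = (1/4)(3/4) = 0.1875.
Multiplying each by its prior: 1/4 · 0.25 = 0.0625, 1/4 · 0.082645 = 0.020661, 1/4 · 0.16 = 0.04, 1/4 · 0.1875 = 0.046875; these sum to 0.17004.
By Bayes' rule, P(bag C | data) = (0.04) / (0.17004) = 0.23524.

0.2352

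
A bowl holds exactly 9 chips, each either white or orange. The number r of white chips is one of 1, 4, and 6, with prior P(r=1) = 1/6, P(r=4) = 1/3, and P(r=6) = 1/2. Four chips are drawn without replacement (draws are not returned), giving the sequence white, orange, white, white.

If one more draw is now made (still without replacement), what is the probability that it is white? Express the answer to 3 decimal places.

For each hypothesis, P(data | H) works out to: P(data | r = 1) = (1/9)(8/8)(0/7) = 0; P(data | r = 4) = (4/9)(5/8)(3/7)(2/6) = 5/126; P(data | r = 6) = (6/9)(3/8)(5/7)(4/6) = 5/42.
The prior-weighted likelihoods are 1/6 · 0 = 0, 1/3 · 5/126 = 5/378, 1/2 · 5/42 = 5/84; these sum to 55/756.
Dividing through by the total gives posterior P(r = 1 | data) = 0, P(r = 4 | data) = 2/11, P(r = 6 | data) = 9/11.
So P(white next | data) = Σ P(white next | H) P(H | data) = (1/5)(2/11) + (3/5)(9/11) = 29/55.

0.527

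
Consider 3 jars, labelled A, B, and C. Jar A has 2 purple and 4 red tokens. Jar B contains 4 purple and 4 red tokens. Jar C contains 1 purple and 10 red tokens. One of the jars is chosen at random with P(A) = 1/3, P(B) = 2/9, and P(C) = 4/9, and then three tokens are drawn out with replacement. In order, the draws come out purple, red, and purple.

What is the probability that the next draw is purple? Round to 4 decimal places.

0.4018

Under each hypothesis, the probability of the observed sequence is: P(data | jar A) = (2/6)(4/6)(2/6) = 0.074074; P(data | jar B) = (4/8)(4/8)(4/8) = 0.125; P(data | jar C) = (1/11)(10/11)(1/11) = 0.0075131.
Weighting by the prior gives 1/3 · 0.074074 = 0.024691, 2/9 · 0.125 = 0.027778, 4/9 · 0.0075131 = 0.0033392; summing to 0.055808.
Dividing through by the total gives posterior P(jar A | data) = 0.44243, P(jar B | data) = 0.49774, P(jar C | data) = 0.059833.
The predictive probability is P(purple next | data) = (1/3)(0.44243) + (1/2)(0.49774) + (1/11)(0.059833) = 0.40178.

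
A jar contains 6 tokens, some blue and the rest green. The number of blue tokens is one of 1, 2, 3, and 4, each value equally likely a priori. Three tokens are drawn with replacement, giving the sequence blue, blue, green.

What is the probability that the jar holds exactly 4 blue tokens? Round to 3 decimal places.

Under each hypothesis, the probability of the observed sequence is: P(data | r = 1) = (1/6)(1/6)(5/6) = 5/216; P(data | r = 2) = (2/6)(2/6)(4/6) = 2/27; P(data | r = 3) = (3/6)(3/6)(3/6) = 1/8; P(data | r = 4) = (4/6)(4/6)(2/6) = 4/27.
The prior-weighted likelihoods are 1/4 · 5/216 = 5/864, 1/4 · 2/27 = 1/54, 1/4 · 1/8 = 1/32, 1/4 · 4/27 = 1/27; with total 5/54.
By Bayes' rule, P(r = 4 | data) = (1/27) / (5/54) = 2/5.

0.400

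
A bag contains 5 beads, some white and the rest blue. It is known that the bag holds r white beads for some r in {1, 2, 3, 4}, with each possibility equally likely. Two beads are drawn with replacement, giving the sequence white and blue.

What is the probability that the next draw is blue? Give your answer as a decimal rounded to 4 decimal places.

0.5000

Under each hypothesis, the probability of the observed sequence is: P(data | r = 1) = (1/5)(4/5) = 4/25; P(data | r = 2) = (2/5)(3/5) = 6/25; P(data | r = 3) = (3/5)(2/5) = 6/25; P(data | r = 4) = (4/5)(1/5) = 4/25.
The prior-weighted likelihoods are 1/4 · 4/25 = 1/25, 1/4 · 6/25 = 3/50, 1/4 · 6/25 = 3/50, 1/4 · 4/25 = 1/25; with total 1/5.
Dividing through by the total gives posterior P(r = 1 | data) = 1/5, P(r = 2 | data) = 3/10, P(r = 3 | data) = 3/10, P(r = 4 | data) = 1/5.
So P(blue next | data) = Σ P(blue next | H) P(H | data) = (4/5)(1/5) + (3/5)(3/10) + (2/5)(3/10) + (1/5)(1/5) = 1/2.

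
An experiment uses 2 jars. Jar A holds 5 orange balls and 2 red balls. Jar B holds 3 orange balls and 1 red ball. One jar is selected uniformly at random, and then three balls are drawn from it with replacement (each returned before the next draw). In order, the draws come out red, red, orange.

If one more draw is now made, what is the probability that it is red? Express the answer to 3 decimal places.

For each hypothesis, P(data | H) works out to: P(data | jar A) = (2/7)(2/7)(5/7) = 0.058309; P(data | jar B) = (1/4)(1/4)(3/4) = 0.046875.
Weighting by the prior gives 1/2 · 0.058309 = 0.029155, 1/2 · 0.046875 = 0.023438; these sum to 0.052592.
Dividing through by the total gives posterior P(jar A | data) = 0.55435, P(jar B | data) = 0.44565.
Averaging over the posterior, P(red next | data) = (2/7)(0.55435) + (1/4)(0.44565) = 0.2698.

0.270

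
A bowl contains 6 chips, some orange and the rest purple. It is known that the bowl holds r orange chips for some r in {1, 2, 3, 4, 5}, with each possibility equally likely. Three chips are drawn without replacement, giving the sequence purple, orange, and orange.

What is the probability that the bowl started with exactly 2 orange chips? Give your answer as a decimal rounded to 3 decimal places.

Under each hypothesis, the probability of the observed sequence is: P(data | r = 1) = (5/6)(1/5)(0/4) = 0; P(data | r = 2) = (4/6)(2/5)(1/4) = 1/15; P(data | r = 3) = (3/6)(3/5)(2/4) = 3/20; P(data | r = 4) = (2/6)(4/5)(3/4) = 1/5; P(data | r = 5) = (1/6)(5/5)(4/4) = 1/6.
Multiplying each by its prior: 1/5 · 0 = 0, 1/5 · 1/15 = 1/75, 1/5 · 3/20 = 3/100, 1/5 · 1/5 = 1/25, 1/5 · 1/6 = 1/30; these sum to 7/60.
By Bayes' rule, P(r = 2 | data) = (1/75) / (7/60) = 4/35.

0.114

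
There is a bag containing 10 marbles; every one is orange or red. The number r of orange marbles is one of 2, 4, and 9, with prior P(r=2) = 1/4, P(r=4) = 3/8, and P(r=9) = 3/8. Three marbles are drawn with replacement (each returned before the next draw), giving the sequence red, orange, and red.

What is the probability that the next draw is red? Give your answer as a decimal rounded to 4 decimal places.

0.6527

Compute the likelihood of the observed sequence for each case: P(data | r = 2) = (8/10)(2/10)(8/10) = 0.128; P(data | r = 4) = (6/10)(4/10)(6/10) = 0.144; P(data | r = 9) = (1/10)(9/10)(1/10) = 0.009.
Multiplying each by its prior: 1/4 · 0.128 = 0.032, 3/8 · 0.144 = 0.054, 3/8 · 0.009 = 0.003375; these sum to 0.089375.
Normalising, the posterior is P(r = 2 | data) = 0.35804, P(r = 4 | data) = 0.6042, P(r = 9 | data) = 0.037762.
Averaging over the posterior, P(red next | data) = (4/5)(0.35804) + (3/5)(0.6042) + (1/10)(0.037762) = 0.65273.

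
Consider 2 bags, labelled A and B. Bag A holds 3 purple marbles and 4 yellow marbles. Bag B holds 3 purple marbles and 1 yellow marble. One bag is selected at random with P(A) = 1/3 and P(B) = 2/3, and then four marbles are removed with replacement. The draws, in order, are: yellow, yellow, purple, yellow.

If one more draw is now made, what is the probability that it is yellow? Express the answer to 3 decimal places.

The likelihood of the observed sequence under each hypothesis: P(data | bag A) = (4/7)(4/7)(3/7)(4/7) = 0.079967; P(data | bag B) = (1/4)(1/4)(3/4)(1/4) = 0.011719.
Multiplying each by its prior: 1/3 · 0.079967 = 0.026656, 2/3 · 0.011719 = 0.0078125; with total 0.034468.
Normalising, the posterior is P(bag A | data) = 0.77334, P(bag B | data) = 0.22666.
Averaging over the posterior, P(yellow next | data) = (4/7)(0.77334) + (1/4)(0.22666) = 0.49857.

0.499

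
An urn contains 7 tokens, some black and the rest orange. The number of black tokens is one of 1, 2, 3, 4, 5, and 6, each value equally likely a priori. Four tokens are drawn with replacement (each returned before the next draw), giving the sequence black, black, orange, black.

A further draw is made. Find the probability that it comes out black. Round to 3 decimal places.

0.655

The likelihood of the observed sequence under each hypothesis: P(data | r = 1) = (1/7)(1/7)(6/7)(1/7) = 0.002499; P(data | r = 2) = (2/7)(2/7)(5/7)(2/7) = 0.01666; P(data | r = 3) = (3/7)(3/7)(4/7)(3/7) = 0.044981; P(data | r = 4) = (4/7)(4/7)(3/7)(4/7) = 0.079967; P(data | r = 5) = (5/7)(5/7)(2/7)(5/7) = 0.10412; P(data | r = 6) = (6/7)(6/7)(1/7)(6/7) = 0.089963.
The prior-weighted likelihoods are 1/6 · 0.002499 = 0.00041649, 1/6 · 0.01666 = 0.0027766, 1/6 · 0.044981 = 0.0074969, 1/6 · 0.079967 = 0.013328, 1/6 · 0.10412 = 0.017354, 1/6 · 0.089963 = 0.014994; these sum to 0.056365.
The posterior is then P(r = 1 | data) = 0.0073892, P(r = 2 | data) = 0.049261, P(r = 3 | data) = 0.133, P(r = 4 | data) = 0.23645, P(r = 5 | data) = 0.30788, P(r = 6 | data) = 0.26601.
So P(black next | data) = Σ P(black next | H) P(H | data) = (1/7)(0.0073892) + (2/7)(0.049261) + (3/7)(0.133) + (4/7)(0.23645) + (5/7)(0.30788) + (6/7)(0.26601) = 0.65517.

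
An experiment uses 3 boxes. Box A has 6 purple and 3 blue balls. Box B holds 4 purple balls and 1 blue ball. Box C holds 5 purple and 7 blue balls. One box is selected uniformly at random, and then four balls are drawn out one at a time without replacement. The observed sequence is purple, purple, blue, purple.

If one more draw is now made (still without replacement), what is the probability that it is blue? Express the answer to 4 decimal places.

0.2092

For each hypothesis, P(data | H) works out to: P(data | box A) = (6/9)(5/8)(3/7)(4/6) = 0.11905; P(data | box B) = (4/5)(3/4)(1/3)(2/2) = 0.2; P(data | box C) = (5/12)(4/11)(7/10)(3/9) = 0.035354.
Weighting by the prior gives 1/3 · 0.11905 = 0.039683, 1/3 · 0.2 = 0.066667, 1/3 · 0.035354 = 0.011785; summing to 0.11813.
Dividing through by the total gives posterior P(box A | data) = 0.33591, P(box B | data) = 0.56433, P(box C | data) = 0.099756.
So P(blue next | data) = Σ P(blue next | H) P(H | data) = (2/5)(0.33591) + (0)(0.56433) + (3/4)(0.099756) = 0.20918.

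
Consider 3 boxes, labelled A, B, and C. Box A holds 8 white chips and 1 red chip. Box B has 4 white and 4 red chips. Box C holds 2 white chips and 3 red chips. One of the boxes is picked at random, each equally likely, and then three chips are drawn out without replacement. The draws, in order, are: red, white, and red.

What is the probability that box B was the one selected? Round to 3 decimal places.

The likelihood of the observed sequence under each hypothesis: P(data | box A) = (1/9)(8/8)(0/7) = 0; P(data | box B) = (4/8)(4/7)(3/6) = 1/7; P(data | box C) = (3/5)(2/4)(2/3) = 1/5.
The prior-weighted likelihoods are 1/3 · 0 = 0, 1/3 · 1/7 = 1/21, 1/3 · 1/5 = 1/15; these sum to 4/35.
Therefore the posterior P(box B | data) = (1/21) / (4/35) = 5/12.

0.417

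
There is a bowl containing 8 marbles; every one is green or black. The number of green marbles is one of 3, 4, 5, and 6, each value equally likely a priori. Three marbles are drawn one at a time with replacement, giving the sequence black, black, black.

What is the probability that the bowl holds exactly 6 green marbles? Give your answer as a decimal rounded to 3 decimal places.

Under each hypothesis, the probability of the observed sequence is: P(data | r = 3) = (5/8)(5/8)(5/8) = 0.24414; P(data | r = 4) = (4/8)(4/8)(4/8) = 0.125; P(data | r = 5) = (3/8)(3/8)(3/8) = 0.052734; P(data | r = 6) = (2/8)(2/8)(2/8) = 0.015625.
Multiplying each by its prior: 1/4 · 0.24414 = 0.061035, 1/4 · 0.125 = 0.03125, 1/4 · 0.052734 = 0.013184, 1/4 · 0.015625 = 0.0039062; summing to 0.10938.
Hence P(r = 6 | data) = (0.0039062) / (0.10938) = 0.035714.

0.036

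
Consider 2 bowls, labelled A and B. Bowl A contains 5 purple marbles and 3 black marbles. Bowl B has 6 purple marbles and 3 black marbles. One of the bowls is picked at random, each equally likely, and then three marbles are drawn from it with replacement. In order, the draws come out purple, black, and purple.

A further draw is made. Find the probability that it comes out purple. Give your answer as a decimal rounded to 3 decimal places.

0.646

For each hypothesis, P(data | H) works out to: P(data | bowl A) = (5/8)(3/8)(5/8) = 0.14648; P(data | bowl B) = (6/9)(3/9)(6/9) = 0.14815.
The prior-weighted likelihoods are 1/2 · 0.14648 = 0.073242, 1/2 · 0.14815 = 0.074074; with total 0.14732.
Normalising, the posterior is P(bowl A | data) = 0.49718, P(bowl B | data) = 0.50282.
So P(purple next | data) = Σ P(purple next | H) P(H | data) = (5/8)(0.49718) + (2/3)(0.50282) = 0.64595.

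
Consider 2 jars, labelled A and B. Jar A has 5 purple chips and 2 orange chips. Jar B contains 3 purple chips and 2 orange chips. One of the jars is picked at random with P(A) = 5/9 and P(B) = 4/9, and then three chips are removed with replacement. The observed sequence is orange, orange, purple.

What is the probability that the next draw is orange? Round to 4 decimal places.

Under each hypothesis, the probability of the observed sequence is: P(data | jar A) = (2/7)(2/7)(5/7) = 0.058309; P(data | jar B) = (2/5)(2/5)(3/5) = 0.096.
The prior-weighted likelihoods are 5/9 · 0.058309 = 0.032394, 4/9 · 0.096 = 0.042667; with total 0.075061.
Normalising, the posterior is P(jar A | data) = 0.43157, P(jar B | data) = 0.56843.
Averaging over the posterior, P(orange next | data) = (2/7)(0.43157) + (2/5)(0.56843) = 0.35068.

0.3507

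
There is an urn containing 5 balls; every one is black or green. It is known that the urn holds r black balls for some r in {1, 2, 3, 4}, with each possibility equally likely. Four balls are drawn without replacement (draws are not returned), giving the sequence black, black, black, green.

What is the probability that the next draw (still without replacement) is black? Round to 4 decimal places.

0.6667

Compute the likelihood of the observed sequence for each case: P(data | r = 1) = (1/5)(0/4) = 0; P(data | r = 2) = (2/5)(1/4)(0/3) = 0; P(data | r = 3) = (3/5)(2/4)(1/3)(2/2) = 1/10; P(data | r = 4) = (4/5)(3/4)(2/3)(1/2) = 1/5.
Multiplying each by its prior: 1/4 · 0 = 0, 1/4 · 0 = 0, 1/4 · 1/10 = 1/40, 1/4 · 1/5 = 1/20; these sum to 3/40.
Normalising, the posterior is P(r = 1 | data) = 0, P(r = 2 | data) = 0, P(r = 3 | data) = 1/3, P(r = 4 | data) = 2/3.
The predictive probability is P(black next | data) = (0)(1/3) + (1)(2/3) = 2/3.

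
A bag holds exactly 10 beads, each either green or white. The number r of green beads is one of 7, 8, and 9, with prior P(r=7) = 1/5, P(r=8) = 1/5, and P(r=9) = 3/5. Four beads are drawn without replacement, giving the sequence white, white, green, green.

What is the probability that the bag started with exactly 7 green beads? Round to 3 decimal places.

Under each hypothesis, the probability of the observed sequence is: P(data | r = 7) = (3/10)(2/9)(7/8)(6/7) = 1/20; P(data | r = 8) = (2/10)(1/9)(8/8)(7/7) = 1/45; P(data | r = 9) = (1/10)(0/9) = 0.
Weighting by the prior gives 1/5 · 1/20 = 1/100, 1/5 · 1/45 = 1/225, 3/5 · 0 = 0; with total 13/900.
By Bayes' rule, P(r = 7 | data) = (1/100) / (13/900) = 9/13.

0.692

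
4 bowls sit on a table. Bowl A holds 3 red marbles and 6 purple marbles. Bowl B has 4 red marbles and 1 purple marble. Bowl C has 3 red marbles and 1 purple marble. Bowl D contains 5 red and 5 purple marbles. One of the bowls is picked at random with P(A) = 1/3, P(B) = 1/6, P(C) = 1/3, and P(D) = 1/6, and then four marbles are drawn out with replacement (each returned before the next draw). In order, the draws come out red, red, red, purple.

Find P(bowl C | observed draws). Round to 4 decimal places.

Compute the likelihood of the observed sequence for each case: P(data | bowl A) = (3/9)(3/9)(3/9)(6/9) = 0.024691; P(data | bowl B) = (4/5)(4/5)(4/5)(1/5) = 0.1024; P(data | bowl C) = (3/4)(3/4)(3/4)(1/4) = 0.10547; P(data | bowl D) = (5/10)(5/10)(5/10)(5/10) = 0.0625.
Multiplying each by its prior: 1/3 · 0.024691 = 0.0082305, 1/6 · 0.1024 = 0.017067, 1/3 · 0.10547 = 0.035156, 1/6 · 0.0625 = 0.010417; summing to 0.07087.
Therefore the posterior P(bowl C | data) = (0.035156) / (0.07087) = 0.49607.

0.4961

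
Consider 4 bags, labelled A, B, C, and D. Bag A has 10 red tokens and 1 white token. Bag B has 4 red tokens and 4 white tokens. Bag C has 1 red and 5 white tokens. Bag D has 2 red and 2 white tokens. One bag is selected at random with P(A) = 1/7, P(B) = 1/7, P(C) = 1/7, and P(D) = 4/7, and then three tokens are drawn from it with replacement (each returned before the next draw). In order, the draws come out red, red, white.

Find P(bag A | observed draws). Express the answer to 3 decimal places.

The likelihood of the observed sequence under each hypothesis: P(data | bag A) = (10/11)(10/11)(1/11) = 0.075131; P(data | bag B) = (4/8)(4/8)(4/8) = 0.125; P(data | bag C) = (1/6)(1/6)(5/6) = 0.023148; P(data | bag D) = (2/4)(2/4)(2/4) = 0.125.
Weighting by the prior gives 1/7 · 0.075131 = 0.010733, 1/7 · 0.125 = 0.017857, 1/7 · 0.023148 = 0.0033069, 4/7 · 0.125 = 0.071429; summing to 0.10333.
By Bayes' rule, P(bag A | data) = (0.010733) / (0.10333) = 0.10388.

0.104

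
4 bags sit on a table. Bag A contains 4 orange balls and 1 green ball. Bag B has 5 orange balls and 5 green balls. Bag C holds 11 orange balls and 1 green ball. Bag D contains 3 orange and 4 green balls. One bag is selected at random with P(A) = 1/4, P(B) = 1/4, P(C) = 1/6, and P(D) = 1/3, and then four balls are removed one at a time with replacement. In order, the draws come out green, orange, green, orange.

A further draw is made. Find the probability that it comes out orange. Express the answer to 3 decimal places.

0.521

The likelihood of the observed sequence under each hypothesis: P(data | bag A) = (1/5)(4/5)(1/5)(4/5) = 0.0256; P(data | bag B) = (5/10)(5/10)(5/10)(5/10) = 0.0625; P(data | bag C) = (1/12)(11/12)(1/12)(11/12) = 0.0058353; P(data | bag D) = (4/7)(3/7)(4/7)(3/7) = 0.059975.
Weighting by the prior gives 1/4 · 0.0256 = 0.0064, 1/4 · 0.0625 = 0.015625, 1/6 · 0.0058353 = 0.00097254, 1/3 · 0.059975 = 0.019992; summing to 0.042989.
Normalising, the posterior is P(bag A | data) = 0.14887, P(bag B | data) = 0.36346, P(bag C | data) = 0.022623, P(bag D | data) = 0.46504.
The predictive probability is P(orange next | data) = (4/5)(0.14887) + (1/2)(0.36346) + (11/12)(0.022623) + (3/7)(0.46504) = 0.52087.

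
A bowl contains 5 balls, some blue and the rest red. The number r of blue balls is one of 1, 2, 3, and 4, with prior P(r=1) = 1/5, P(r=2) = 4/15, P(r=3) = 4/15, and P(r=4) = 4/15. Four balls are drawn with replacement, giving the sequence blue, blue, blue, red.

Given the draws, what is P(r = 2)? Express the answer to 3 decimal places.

Compute the likelihood of the observed sequence for each case: P(data | r = 1) = (1/5)(1/5)(1/5)(4/5) = 0.0064; P(data | r = 2) = (2/5)(2/5)(2/5)(3/5) = 0.0384; P(data | r = 3) = (3/5)(3/5)(3/5)(2/5) = 0.0864; P(data | r = 4) = (4/5)(4/5)(4/5)(1/5) = 0.1024.
Weighting by the prior gives 1/5 · 0.0064 = 0.00128, 4/15 · 0.0384 = 0.01024, 4/15 · 0.0864 = 0.02304, 4/15 · 0.1024 = 0.027307; summing to 0.061867.
Hence P(r = 2 | data) = (0.01024) / (0.061867) = 0.16552.

0.166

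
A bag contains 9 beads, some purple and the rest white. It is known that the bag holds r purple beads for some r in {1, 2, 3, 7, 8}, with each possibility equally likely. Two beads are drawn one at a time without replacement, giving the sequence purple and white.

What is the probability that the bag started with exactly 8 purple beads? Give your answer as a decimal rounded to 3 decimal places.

Under each hypothesis, the probability of the observed sequence is: P(data | r = 1) = (1/9)(8/8) = 1/9; P(data | r = 2) = (2/9)(7/8) = 7/36; P(data | r = 3) = (3/9)(6/8) = 1/4; P(data | r = 7) = (7/9)(2/8) = 7/36; P(data | r = 8) = (8/9)(1/8) = 1/9.
Multiplying each by its prior: 1/5 · 1/9 = 1/45, 1/5 · 7/36 = 7/180, 1/5 · 1/4 = 1/20, 1/5 · 7/36 = 7/180, 1/5 · 1/9 = 1/45; with total 31/180.
By Bayes' rule, P(r = 8 | data) = (1/45) / (31/180) = 4/31.

0.129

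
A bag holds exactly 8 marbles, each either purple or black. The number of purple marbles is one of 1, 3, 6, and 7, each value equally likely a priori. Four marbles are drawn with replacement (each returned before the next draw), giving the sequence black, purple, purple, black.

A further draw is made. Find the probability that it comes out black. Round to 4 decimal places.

0.4831

The likelihood of the observed sequence under each hypothesis: P(data | r = 1) = (7/8)(1/8)(1/8)(7/8) = 0.011963; P(data | r = 3) = (5/8)(3/8)(3/8)(5/8) = 0.054932; P(data | r = 6) = (2/8)(6/8)(6/8)(2/8) = 0.035156; P(data | r = 7) = (1/8)(7/8)(7/8)(1/8) = 0.011963.
The prior-weighted likelihoods are 1/4 · 0.011963 = 0.0029907, 1/4 · 0.054932 = 0.013733, 1/4 · 0.035156 = 0.0087891, 1/4 · 0.011963 = 0.0029907; with total 0.028503.
The posterior is then P(r = 1 | data) = 0.10493, P(r = 3 | data) = 0.4818, P(r = 6 | data) = 0.30835, P(r = 7 | data) = 0.10493.
Averaging over the posterior, P(black next | data) = (7/8)(0.10493) + (5/8)(0.4818) + (1/4)(0.30835) + (1/8)(0.10493) = 0.48314.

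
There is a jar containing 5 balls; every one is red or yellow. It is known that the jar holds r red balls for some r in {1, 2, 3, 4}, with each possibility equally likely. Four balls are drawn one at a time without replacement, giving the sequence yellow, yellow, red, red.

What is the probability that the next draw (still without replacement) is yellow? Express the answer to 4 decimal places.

0.5000

For each hypothesis, P(data | H) works out to: P(data | r = 1) = (4/5)(3/4)(1/3)(0/2) = 0; P(data | r = 2) = (3/5)(2/4)(2/3)(1/2) = 1/10; P(data | r = 3) = (2/5)(1/4)(3/3)(2/2) = 1/10; P(data | r = 4) = (1/5)(0/4) = 0.
Multiplying each by its prior: 1/4 · 0 = 0, 1/4 · 1/10 = 1/40, 1/4 · 1/10 = 1/40, 1/4 · 0 = 0; these sum to 1/20.
Normalising, the posterior is P(r = 1 | data) = 0, P(r = 2 | data) = 1/2, P(r = 3 | data) = 1/2, P(r = 4 | data) = 0.
Averaging over the posterior, P(yellow next | data) = (1)(1/2) + (0)(1/2) = 1/2.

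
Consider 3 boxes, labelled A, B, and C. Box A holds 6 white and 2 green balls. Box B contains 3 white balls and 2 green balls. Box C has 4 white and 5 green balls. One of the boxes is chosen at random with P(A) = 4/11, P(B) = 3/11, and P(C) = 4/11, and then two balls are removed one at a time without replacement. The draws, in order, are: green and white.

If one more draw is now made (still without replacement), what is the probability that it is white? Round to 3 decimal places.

The likelihood of the observed sequence under each hypothesis: P(data | box A) = (2/8)(6/7) = 0.21429; P(data | box B) = (2/5)(3/4) = 0.3; P(data | box C) = (5/9)(4/8) = 0.27778.
Multiplying each by its prior: 4/11 · 0.21429 = 0.077922, 3/11 · 0.3 = 0.081818, 4/11 · 0.27778 = 0.10101; these sum to 0.26075.
Dividing through by the total gives posterior P(box A | data) = 0.29884, P(box B | data) = 0.31378, P(box C | data) = 0.38738.
So P(white next | data) = Σ P(white next | H) P(H | data) = (5/6)(0.29884) + (2/3)(0.31378) + (3/7)(0.38738) = 0.62424.

0.624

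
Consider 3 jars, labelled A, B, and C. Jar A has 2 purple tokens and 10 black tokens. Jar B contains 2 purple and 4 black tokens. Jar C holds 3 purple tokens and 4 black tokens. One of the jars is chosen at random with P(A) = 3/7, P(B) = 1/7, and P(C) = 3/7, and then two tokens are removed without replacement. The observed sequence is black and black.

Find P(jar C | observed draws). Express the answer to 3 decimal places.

The likelihood of the observed sequence under each hypothesis: P(data | jar A) = (10/12)(9/11) = 0.68182; P(data | jar B) = (4/6)(3/5) = 0.4; P(data | jar C) = (4/7)(3/6) = 0.28571.
The prior-weighted likelihoods are 3/7 · 0.68182 = 0.29221, 1/7 · 0.4 = 0.057143, 3/7 · 0.28571 = 0.12245; with total 0.4718.
Hence P(jar C | data) = (0.12245) / (0.4718) = 0.25954.

0.260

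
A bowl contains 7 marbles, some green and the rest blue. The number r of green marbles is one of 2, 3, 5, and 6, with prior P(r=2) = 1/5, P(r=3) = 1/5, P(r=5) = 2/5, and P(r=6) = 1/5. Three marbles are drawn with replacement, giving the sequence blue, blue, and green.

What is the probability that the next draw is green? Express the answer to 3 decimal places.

For each hypothesis, P(data | H) works out to: P(data | r = 2) = (5/7)(5/7)(2/7) = 0.14577; P(data | r = 3) = (4/7)(4/7)(3/7) = 0.13994; P(data | r = 5) = (2/7)(2/7)(5/7) = 0.058309; P(data | r = 6) = (1/7)(1/7)(6/7) = 0.017493.
Weighting by the prior gives 1/5 · 0.14577 = 0.029155, 1/5 · 0.13994 = 0.027988, 2/5 · 0.058309 = 0.023324, 1/5 · 0.017493 = 0.0034985; these sum to 0.083965.
The posterior is then P(r = 2 | data) = 0.34722, P(r = 3 | data) = 0.33333, P(r = 5 | data) = 0.27778, P(r = 6 | data) = 0.041667.
Averaging over the posterior, P(green next | data) = (2/7)(0.34722) + (3/7)(0.33333) + (5/7)(0.27778) + (6/7)(0.041667) = 0.47619.

0.476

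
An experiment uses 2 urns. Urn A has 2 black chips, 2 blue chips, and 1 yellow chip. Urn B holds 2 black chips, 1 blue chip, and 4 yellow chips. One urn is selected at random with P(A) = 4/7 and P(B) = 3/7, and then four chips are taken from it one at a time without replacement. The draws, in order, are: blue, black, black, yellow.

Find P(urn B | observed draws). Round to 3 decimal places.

0.176

Under each hypothesis, the probability of the observed sequence is: P(data | urn A) = (2/5)(2/4)(1/3)(1/2) = 1/30; P(data | urn B) = (1/7)(2/6)(1/5)(4/4) = 1/105.
Multiplying each by its prior: 4/7 · 1/30 = 2/105, 3/7 · 1/105 = 1/245; these sum to 17/735.
Hence P(urn B | data) = (1/245) / (17/735) = 3/17.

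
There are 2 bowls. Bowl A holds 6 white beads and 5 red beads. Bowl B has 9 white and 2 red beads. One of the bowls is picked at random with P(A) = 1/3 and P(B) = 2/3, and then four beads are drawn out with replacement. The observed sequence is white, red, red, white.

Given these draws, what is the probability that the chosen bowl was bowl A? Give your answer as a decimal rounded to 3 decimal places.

0.581

For each hypothesis, P(data | H) works out to: P(data | bowl A) = (6/11)(5/11)(5/11)(6/11) = 0.061471; P(data | bowl B) = (9/11)(2/11)(2/11)(9/11) = 0.02213.
The prior-weighted likelihoods are 1/3 · 0.061471 = 0.02049, 2/3 · 0.02213 = 0.014753; summing to 0.035243.
By Bayes' rule, P(bowl A | data) = (0.02049) / (0.035243) = 0.5814.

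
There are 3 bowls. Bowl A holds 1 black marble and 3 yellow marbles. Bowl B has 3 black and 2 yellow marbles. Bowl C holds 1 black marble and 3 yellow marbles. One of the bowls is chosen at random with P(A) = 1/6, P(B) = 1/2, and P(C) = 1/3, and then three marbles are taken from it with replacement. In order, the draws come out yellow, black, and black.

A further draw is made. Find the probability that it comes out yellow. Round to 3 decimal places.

0.486

For each hypothesis, P(data | H) works out to: P(data | bowl A) = (3/4)(1/4)(1/4) = 0.046875; P(data | bowl B) = (2/5)(3/5)(3/5) = 0.144; P(data | bowl C) = (3/4)(1/4)(1/4) = 0.046875.
The prior-weighted likelihoods are 1/6 · 0.046875 = 0.0078125, 1/2 · 0.144 = 0.072, 1/3 · 0.046875 = 0.015625; summing to 0.095437.
Dividing through by the total gives posterior P(bowl A | data) = 0.08186, P(bowl B | data) = 0.75442, P(bowl C | data) = 0.16372.
The predictive probability is P(yellow next | data) = (3/4)(0.08186) + (2/5)(0.75442) + (3/4)(0.16372) = 0.48595.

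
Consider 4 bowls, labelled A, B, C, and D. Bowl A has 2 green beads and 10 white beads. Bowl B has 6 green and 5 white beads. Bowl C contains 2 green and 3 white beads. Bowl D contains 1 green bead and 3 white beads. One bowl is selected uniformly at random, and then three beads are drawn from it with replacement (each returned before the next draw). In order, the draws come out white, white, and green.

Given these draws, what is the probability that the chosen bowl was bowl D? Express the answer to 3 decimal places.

0.274

Under each hypothesis, the probability of the observed sequence is: P(data | bowl A) = (10/12)(10/12)(2/12) = 0.11574; P(data | bowl B) = (5/11)(5/11)(6/11) = 0.1127; P(data | bowl C) = (3/5)(3/5)(2/5) = 0.144; P(data | bowl D) = (3/4)(3/4)(1/4) = 0.14062.
Weighting by the prior gives 1/4 · 0.11574 = 0.028935, 1/4 · 0.1127 = 0.028174, 1/4 · 0.144 = 0.036, 1/4 · 0.14062 = 0.035156; with total 0.12827.
Therefore the posterior P(bowl D | data) = (0.035156) / (0.12827) = 0.27409.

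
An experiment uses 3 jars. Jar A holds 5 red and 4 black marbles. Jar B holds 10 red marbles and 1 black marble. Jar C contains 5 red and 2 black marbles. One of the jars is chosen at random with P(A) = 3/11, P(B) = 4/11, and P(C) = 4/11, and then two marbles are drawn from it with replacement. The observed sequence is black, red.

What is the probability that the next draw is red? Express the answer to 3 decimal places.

The likelihood of the observed sequence under each hypothesis: P(data | jar A) = (4/9)(5/9) = 0.24691; P(data | jar B) = (1/11)(10/11) = 0.082645; P(data | jar C) = (2/7)(5/7) = 0.20408.
Weighting by the prior gives 3/11 · 0.24691 = 0.06734, 4/11 · 0.082645 = 0.030053, 4/11 · 0.20408 = 0.074212; summing to 0.1716.
Dividing through by the total gives posterior P(jar A | data) = 0.39242, P(jar B | data) = 0.17513, P(jar C | data) = 0.43246.
The predictive probability is P(red next | data) = (5/9)(0.39242) + (10/11)(0.17513) + (5/7)(0.43246) = 0.68611.

0.686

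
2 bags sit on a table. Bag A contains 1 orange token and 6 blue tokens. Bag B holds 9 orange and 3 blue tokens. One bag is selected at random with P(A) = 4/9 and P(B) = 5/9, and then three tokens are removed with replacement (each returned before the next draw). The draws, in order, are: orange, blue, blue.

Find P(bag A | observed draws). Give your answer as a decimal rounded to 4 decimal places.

0.6417

The likelihood of the observed sequence under each hypothesis: P(data | bag A) = (1/7)(6/7)(6/7) = 0.10496; P(data | bag B) = (9/12)(3/12)(3/12) = 0.046875.
Weighting by the prior gives 4/9 · 0.10496 = 0.046647, 5/9 · 0.046875 = 0.026042; summing to 0.072689.
By Bayes' rule, P(bag A | data) = (0.046647) / (0.072689) = 0.64174.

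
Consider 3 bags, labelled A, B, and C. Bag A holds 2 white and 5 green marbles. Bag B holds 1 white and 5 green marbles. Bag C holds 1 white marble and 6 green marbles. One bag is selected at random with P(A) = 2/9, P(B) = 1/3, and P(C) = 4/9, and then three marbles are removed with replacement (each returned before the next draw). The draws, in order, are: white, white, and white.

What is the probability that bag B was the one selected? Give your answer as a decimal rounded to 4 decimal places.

The likelihood of the observed sequence under each hypothesis: P(data | bag A) = (2/7)(2/7)(2/7) = 0.023324; P(data | bag B) = (1/6)(1/6)(1/6) = 0.0046296; P(data | bag C) = (1/7)(1/7)(1/7) = 0.0029155.
Multiplying each by its prior: 2/9 · 0.023324 = 0.005183, 1/3 · 0.0046296 = 0.0015432, 4/9 · 0.0029155 = 0.0012958; summing to 0.008022.
Hence P(bag B | data) = (0.0015432) / (0.008022) = 0.19237.

0.1924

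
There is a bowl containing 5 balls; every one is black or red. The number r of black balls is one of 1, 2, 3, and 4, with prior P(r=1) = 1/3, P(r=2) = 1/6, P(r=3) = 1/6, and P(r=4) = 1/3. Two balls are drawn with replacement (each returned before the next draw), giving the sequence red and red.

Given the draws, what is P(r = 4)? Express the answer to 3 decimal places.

The likelihood of the observed sequence under each hypothesis: P(data | r = 1) = (4/5)(4/5) = 16/25; P(data | r = 2) = (3/5)(3/5) = 9/25; P(data | r = 3) = (2/5)(2/5) = 4/25; P(data | r = 4) = (1/5)(1/5) = 1/25.
Weighting by the prior gives 1/3 · 16/25 = 16/75, 1/6 · 9/25 = 3/50, 1/6 · 4/25 = 2/75, 1/3 · 1/25 = 1/75; with total 47/150.
Therefore the posterior P(r = 4 | data) = (1/75) / (47/150) = 2/47.

0.043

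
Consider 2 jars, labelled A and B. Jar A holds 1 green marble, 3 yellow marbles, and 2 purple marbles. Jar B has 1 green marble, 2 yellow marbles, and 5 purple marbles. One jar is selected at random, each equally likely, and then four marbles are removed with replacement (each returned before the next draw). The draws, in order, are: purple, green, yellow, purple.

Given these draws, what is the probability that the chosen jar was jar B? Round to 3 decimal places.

0.569

Under each hypothesis, the probability of the observed sequence is: P(data | jar A) = (2/6)(1/6)(3/6)(2/6) = 0.0092593; P(data | jar B) = (5/8)(1/8)(2/8)(5/8) = 0.012207.
The prior-weighted likelihoods are 1/2 · 0.0092593 = 0.0046296, 1/2 · 0.012207 = 0.0061035; with total 0.010733.
By Bayes' rule, P(jar B | data) = (0.0061035) / (0.010733) = 0.56866.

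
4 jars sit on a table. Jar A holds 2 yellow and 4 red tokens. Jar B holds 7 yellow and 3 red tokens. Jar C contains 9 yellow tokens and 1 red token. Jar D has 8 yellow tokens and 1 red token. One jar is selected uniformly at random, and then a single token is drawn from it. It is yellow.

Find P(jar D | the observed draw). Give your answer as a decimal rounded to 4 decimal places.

0.3150

For each hypothesis, P(data | H) works out to: P(data | jar A) = (2/6) = 1/3; P(data | jar B) = (7/10) = 7/10; P(data | jar C) = (9/10) = 9/10; P(data | jar D) = (8/9) = 8/9.
The prior-weighted likelihoods are 1/4 · 1/3 = 1/12, 1/4 · 7/10 = 7/40, 1/4 · 9/10 = 9/40, 1/4 · 8/9 = 2/9; summing to 127/180.
By Bayes' rule, P(jar D | data) = (2/9) / (127/180) = 40/127.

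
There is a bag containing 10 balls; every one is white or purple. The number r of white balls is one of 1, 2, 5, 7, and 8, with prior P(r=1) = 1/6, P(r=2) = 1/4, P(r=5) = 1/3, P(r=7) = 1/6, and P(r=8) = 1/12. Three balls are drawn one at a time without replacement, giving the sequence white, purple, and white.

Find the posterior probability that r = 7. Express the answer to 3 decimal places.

The likelihood of the observed sequence under each hypothesis: P(data | r = 1) = (1/10)(9/9)(0/8) = 0; P(data | r = 2) = (2/10)(8/9)(1/8) = 0.022222; P(data | r = 5) = (5/10)(5/9)(4/8) = 0.13889; P(data | r = 7) = (7/10)(3/9)(6/8) = 0.175; P(data | r = 8) = (8/10)(2/9)(7/8) = 0.15556.
The prior-weighted likelihoods are 1/6 · 0 = 0, 1/4 · 0.022222 = 0.0055556, 1/3 · 0.13889 = 0.046296, 1/6 · 0.175 = 0.029167, 1/12 · 0.15556 = 0.012963; summing to 0.093981.
Therefore the posterior P(r = 7 | data) = (0.029167) / (0.093981) = 0.31034.

0.310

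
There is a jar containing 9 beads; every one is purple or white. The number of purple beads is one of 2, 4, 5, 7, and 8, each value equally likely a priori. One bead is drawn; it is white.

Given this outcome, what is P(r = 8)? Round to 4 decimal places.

0.0526

Under each hypothesis, the probability of this draw is: P(data | r = 2) = (7/9) = 7/9; P(data | r = 4) = (5/9) = 5/9; P(data | r = 5) = (4/9) = 4/9; P(data | r = 7) = (2/9) = 2/9; P(data | r = 8) = (1/9) = 1/9.
Weighting by the prior gives 1/5 · 7/9 = 7/45, 1/5 · 5/9 = 1/9, 1/5 · 4/9 = 4/45, 1/5 · 2/9 = 2/45, 1/5 · 1/9 = 1/45; these sum to 19/45.
So P(r = 8 | data) = (1/45) / (19/45) = 1/19.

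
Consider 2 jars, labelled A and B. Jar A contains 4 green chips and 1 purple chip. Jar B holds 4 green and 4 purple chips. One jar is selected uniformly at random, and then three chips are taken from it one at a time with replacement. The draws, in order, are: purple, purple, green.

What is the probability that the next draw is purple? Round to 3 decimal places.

0.439

The likelihood of the observed sequence under each hypothesis: P(data | jar A) = (1/5)(1/5)(4/5) = 0.032; P(data | jar B) = (4/8)(4/8)(4/8) = 0.125.
Weighting by the prior gives 1/2 · 0.032 = 0.016, 1/2 · 0.125 = 0.0625; with total 0.0785.
Dividing through by the total gives posterior P(jar A | data) = 0.20382, P(jar B | data) = 0.79618.
So P(purple next | data) = Σ P(purple next | H) P(H | data) = (1/5)(0.20382) + (1/2)(0.79618) = 0.43885.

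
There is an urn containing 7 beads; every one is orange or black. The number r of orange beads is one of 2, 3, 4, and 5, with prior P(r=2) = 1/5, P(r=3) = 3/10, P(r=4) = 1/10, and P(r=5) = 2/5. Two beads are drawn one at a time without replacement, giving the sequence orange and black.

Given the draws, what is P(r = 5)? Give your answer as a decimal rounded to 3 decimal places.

Compute the likelihood of the observed sequence for each case: P(data | r = 2) = (2/7)(5/6) = 5/21; P(data | r = 3) = (3/7)(4/6) = 2/7; P(data | r = 4) = (4/7)(3/6) = 2/7; P(data | r = 5) = (5/7)(2/6) = 5/21.
Weighting by the prior gives 1/5 · 5/21 = 1/21, 3/10 · 2/7 = 3/35, 1/10 · 2/7 = 1/35, 2/5 · 5/21 = 2/21; summing to 9/35.
Hence P(r = 5 | data) = (2/21) / (9/35) = 10/27.

0.370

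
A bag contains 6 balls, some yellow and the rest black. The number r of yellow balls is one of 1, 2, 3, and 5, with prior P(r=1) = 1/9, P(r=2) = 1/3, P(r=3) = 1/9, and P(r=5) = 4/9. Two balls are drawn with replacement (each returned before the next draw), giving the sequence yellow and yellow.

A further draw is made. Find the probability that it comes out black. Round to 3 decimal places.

0.246

Under each hypothesis, the probability of the observed sequence is: P(data | r = 1) = (1/6)(1/6) = 1/36; P(data | r = 2) = (2/6)(2/6) = 1/9; P(data | r = 3) = (3/6)(3/6) = 1/4; P(data | r = 5) = (5/6)(5/6) = 25/36.
Multiplying each by its prior: 1/9 · 1/36 = 1/324, 1/3 · 1/9 = 1/27, 1/9 · 1/4 = 1/36, 4/9 · 25/36 = 25/81; these sum to 61/162.
Dividing through by the total gives posterior P(r = 1 | data) = 1/122, P(r = 2 | data) = 6/61, P(r = 3 | data) = 9/122, P(r = 5 | data) = 50/61.
The predictive probability is P(black next | data) = (5/6)(1/122) + (2/3)(6/61) + (1/2)(9/122) + (1/6)(50/61) = 15/61.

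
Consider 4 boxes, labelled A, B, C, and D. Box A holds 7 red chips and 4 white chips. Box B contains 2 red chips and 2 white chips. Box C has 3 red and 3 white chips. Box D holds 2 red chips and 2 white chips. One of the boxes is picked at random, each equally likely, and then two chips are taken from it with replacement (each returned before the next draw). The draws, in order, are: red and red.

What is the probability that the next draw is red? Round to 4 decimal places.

The likelihood of the observed sequence under each hypothesis: P(data | box A) = (7/11)(7/11) = 0.40496; P(data | box B) = (2/4)(2/4) = 0.25; P(data | box C) = (3/6)(3/6) = 0.25; P(data | box D) = (2/4)(2/4) = 0.25.
Weighting by the prior gives 1/4 · 0.40496 = 0.10124, 1/4 · 0.25 = 0.0625, 1/4 · 0.25 = 0.0625, 1/4 · 0.25 = 0.0625; with total 0.28874.
Normalising, the posterior is P(box A | data) = 0.35063, P(box B | data) = 0.21646, P(box C | data) = 0.21646, P(box D | data) = 0.21646.
So P(red next | data) = Σ P(red next | H) P(H | data) = (7/11)(0.35063) + (1/2)(0.21646) + (1/2)(0.21646) + (1/2)(0.21646) = 0.54781.

0.5478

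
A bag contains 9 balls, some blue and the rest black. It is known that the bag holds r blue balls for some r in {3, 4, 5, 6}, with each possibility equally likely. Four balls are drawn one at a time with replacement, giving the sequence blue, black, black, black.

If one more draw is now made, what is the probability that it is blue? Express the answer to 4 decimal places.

Compute the likelihood of the observed sequence for each case: P(data | r = 3) = (3/9)(6/9)(6/9)(6/9) = 0.098765; P(data | r = 4) = (4/9)(5/9)(5/9)(5/9) = 0.076208; P(data | r = 5) = (5/9)(4/9)(4/9)(4/9) = 0.048773; P(data | r = 6) = (6/9)(3/9)(3/9)(3/9) = 0.024691.
Weighting by the prior gives 1/4 · 0.098765 = 0.024691, 1/4 · 0.076208 = 0.019052, 1/4 · 0.048773 = 0.012193, 1/4 · 0.024691 = 0.0061728; with total 0.062109.
Normalising, the posterior is P(r = 3 | data) = 0.39755, P(r = 4 | data) = 0.30675, P(r = 5 | data) = 0.19632, P(r = 6 | data) = 0.099387.
Averaging over the posterior, P(blue next | data) = (1/3)(0.39755) + (4/9)(0.30675) + (5/9)(0.19632) + (2/3)(0.099387) = 0.44417.

0.4442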